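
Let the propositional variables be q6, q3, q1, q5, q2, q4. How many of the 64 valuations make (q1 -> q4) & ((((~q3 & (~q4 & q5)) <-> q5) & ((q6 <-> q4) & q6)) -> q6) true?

48

Initial set: {T ((q1 -> q4) & ((((~q3 & (~q4 & q5)) <-> q5) & ((q6 <-> q4) & q6)) -> q6))}.
T ((q1 -> q4) & ((((~q3 & (~q4 & q5)) <-> q5) & ((q6 <-> q4) & q6)) -> q6)): α-rule — add T (q1 -> q4), T ((((~q3 & (~q4 & q5)) <-> q5) & ((q6 <-> q4) & q6)) -> q6).
T (q1 -> q4): β-rule — branch into F q1  //  T q4.
  branch 1 (add F q1):
    T ((((~q3 & (~q4 & q5)) <-> q5) & ((q6 <-> q4) & q6)) -> q6): β-rule — branch into F (((~q3 & (~q4 & q5)) <-> q5) & ((q6 <-> q4) & q6))  //  T q6.
      branch 1.1 (add F (((~q3 & (~q4 & q5)) <-> q5) & ((q6 <-> q4) & q6))):
        F (((~q3 & (~q4 & q5)) <-> q5) & ((q6 <-> q4) & q6)): β-rule — branch into F ((~q3 & (~q4 & q5)) <-> q5)  //  F ((q6 <-> q4) & q6).
          branch 1.1.1 (add F ((~q3 & (~q4 & q5)) <-> q5)):
            F ((~q3 & (~q4 & q5)) <-> q5): β-rule — branch into T (~q3 & (~q4 & q5)), F q5  //  F (~q3 & (~q4 & q5)), T q5.
              branch 1.1.1.1 (add T (~q3 & (~q4 & q5)), F q5):
                T (~q3 & (~q4 & q5)): α-rule — add T ~q3, T (~q4 & q5).
                T (~q4 & q5): α-rule — add T ~q4, T q5.
                × closes — contains both q5 and ~q5.
              branch 1.1.1.2 (add F (~q3 & (~q4 & q5)), T q5):
                F (~q3 & (~q4 & q5)): β-rule — branch into F ~q3  //  F (~q4 & q5).
                  branch 1.1.1.2.1 (add F ~q3):
                    ○ open, literals {q1=0, q3=1, q5=1}.
                  branch 1.1.1.2.2 (add F (~q4 & q5)):
                    F (~q4 & q5): β-rule — branch into F ~q4  //  F q5.
                      branch 1.1.1.2.2.1 (add F ~q4):
                        ○ open, literals {q1=0, q4=1, q5=1}.
                      branch 1.1.1.2.2.2 (add F q5):
                        × closes — contains both q5 and ~q5.
          branch 1.1.2 (add F ((q6 <-> q4) & q6)):
            F ((q6 <-> q4) & q6): β-rule — branch into F (q6 <-> q4)  //  F q6.
              branch 1.1.2.1 (add F (q6 <-> q4)):
                F (q6 <-> q4): β-rule — branch into T q6, F q4  //  F q6, T q4.
                  branch 1.1.2.1.1 (add T q6, F q4):
                    ○ open, literals {q1=0, q4=0, q6=1}.
                  branch 1.1.2.1.2 (add F q6, T q4):
                    ○ open, literals {q1=0, q4=1, q6=0}.
              branch 1.1.2.2 (add F q6):
                ○ open, literals {q1=0, q6=0}.
      branch 1.2 (add T q6):
        ○ open, literals {q1=0, q6=1}.
  branch 2 (add T q4):
    T ((((~q3 & (~q4 & q5)) <-> q5) & ((q6 <-> q4) & q6)) -> q6): β-rule — branch into F (((~q3 & (~q4 & q5)) <-> q5) & ((q6 <-> q4) & q6))  //  T q6.
      branch 2.1 (add F (((~q3 & (~q4 & q5)) <-> q5) & ((q6 <-> q4) & q6))):
        F (((~q3 & (~q4 & q5)) <-> q5) & ((q6 <-> q4) & q6)): β-rule — branch into F ((~q3 & (~q4 & q5)) <-> q5)  //  F ((q6 <-> q4) & q6).
          branch 2.1.1 (add F ((~q3 & (~q4 & q5)) <-> q5)):
            F ((~q3 & (~q4 & q5)) <-> q5): β-rule — branch into T (~q3 & (~q4 & q5)), F q5  //  F (~q3 & (~q4 & q5)), T q5.
              branch 2.1.1.1 (add T (~q3 & (~q4 & q5)), F q5):
                T (~q3 & (~q4 & q5)): α-rule — add T ~q3, T (~q4 & q5).
                T (~q4 & q5): α-rule — add T ~q4, T q5.
                × closes — contains both q4 and ~q4.
              branch 2.1.1.2 (add F (~q3 & (~q4 & q5)), T q5):
                F (~q3 & (~q4 & q5)): β-rule — branch into F ~q3  //  F (~q4 & q5).
                  branch 2.1.1.2.1 (add F ~q3):
                    ○ open, literals {q3=1, q4=1, q5=1}.
                  branch 2.1.1.2.2 (add F (~q4 & q5)):
                    F (~q4 & q5): β-rule — branch into F ~q4  //  F q5.
                      branch 2.1.1.2.2.1 (add F ~q4):
                        ○ open, literals {q4=1, q5=1}.
                      branch 2.1.1.2.2.2 (add F q5):
                        × closes — contains both q5 and ~q5.
          branch 2.1.2 (add F ((q6 <-> q4) & q6)):
            F ((q6 <-> q4) & q6): β-rule — branch into F (q6 <-> q4)  //  F q6.
              branch 2.1.2.1 (add F (q6 <-> q4)):
                F (q6 <-> q4): β-rule — branch into T q6, F q4  //  F q6, T q4.
                  branch 2.1.2.1.1 (add T q6, F q4):
                    × closes — contains both q4 and ~q4.
                  branch 2.1.2.1.2 (add F q6, T q4):
                    ○ open, literals {q4=1, q6=0}.
              branch 2.1.2.2 (add F q6):
                ○ open, literals {q4=1, q6=0}.
      branch 2.2 (add T q6):
        ○ open, literals {q4=1, q6=1}.
5 branches closed, 11 open.
Each open branch fixes some atoms; the unmentioned ones are free. Counting distinct full assignments: branch {q1=0, q3=1, q5=1} (q6, q2, q4) contributes 8 new; branch {q1=0, q4=1, q5=1} (q6, q3, q2) contributes 4 new; branch {q1=0, q4=0, q6=1} (q3, q5, q2) contributes 6 new; branch {q1=0, q4=1, q6=0} (q3, q5, q2) contributes 4 new; branch {q1=0, q6=0} (q3, q5, q2, q4) contributes 6 new; branch {q1=0, q6=1} (q3, q5, q2, q4) contributes 4 new; branch {q3=1, q4=1, q5=1} (q6, q1, q2) contributes 4 new; branch {q4=1, q5=1} (q6, q3, q1, q2) contributes 4 new; branch {q4=1, q6=0} (q3, q1, q5, q2) contributes 4 new; branch {q4=1, q6=0} (q3, q1, q5, q2) contributes 0 new; branch {q4=1, q6=1} (q3, q1, q5, q2) contributes 4 new. Total: 48.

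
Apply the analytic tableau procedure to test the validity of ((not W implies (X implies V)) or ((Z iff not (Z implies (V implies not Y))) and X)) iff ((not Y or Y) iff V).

Assume the negation and expand:
Initial set: {not (((not W implies (X implies V)) or ((Z iff not (Z implies (V implies not Y))) and X)) iff ((not Y or Y) iff V))}.
not (((not W implies (X implies V)) or ((Z iff not (Z implies (V implies not Y))) and X)) iff ((not Y or Y) iff V)): β-rule — branch into ((not W implies (X implies V)) or ((Z iff not (Z implies (V implies not Y))) and X)), not ((not Y or Y) iff V)  //  not ((not W implies (X implies V)) or ((Z iff not (Z implies (V implies not Y))) and X)), ((not Y or Y) iff V).
  branch 1 (add ((not W implies (X implies V)) or ((Z iff not (Z implies (V implies not Y))) and X)), not ((not Y or Y) iff V)):
    ((not W implies (X implies V)) or ((Z iff not (Z implies (V implies not Y))) and X)): β-rule — branch into (not W implies (X implies V))  //  ((Z iff not (Z implies (V implies not Y))) and X).
      branch 1.1 (add (not W implies (X implies V))):
        not ((not Y or Y) iff V): β-rule — branch into (not Y or Y), not V  //  not (not Y or Y), V.
          branch 1.1.1 (add (not Y or Y), not V):
            (not W implies (X implies V)): β-rule — branch into not not W  //  (X implies V).
              branch 1.1.1.1 (add not not W):
                (not Y or Y): β-rule — branch into not Y  //  Y.
                  branch 1.1.1.1.1 (add not Y):
                    ○ open, literals {V=F, W=T, Y=F}.
                  branch 1.1.1.1.2 (add Y):
                    ○ open, literals {V=F, W=T, Y=T}.
              branch 1.1.1.2 (add (X implies V)):
                (not Y or Y): β-rule — branch into not Y  //  Y.
                  branch 1.1.1.2.1 (add not Y):
                    (X implies V): β-rule — branch into not X  //  V.
                      branch 1.1.1.2.1.1 (add not X):
                        ○ open, literals {V=F, X=F, Y=F}.
                      branch 1.1.1.2.1.2 (add V):
                        × closes — contains both V and not V.
                  branch 1.1.1.2.2 (add Y):
                    (X implies V): β-rule — branch into not X  //  V.
                      branch 1.1.1.2.2.1 (add not X):
                        ○ open, literals {V=F, X=F, Y=T}.
                      branch 1.1.1.2.2.2 (add V):
                        × closes — contains both V and not V.
          branch 1.1.2 (add not (not Y or Y), V):
            not (not Y or Y): α-rule — add not not Y, not Y.
            × closes — contains both Y and not Y.
      branch 1.2 (add ((Z iff not (Z implies (V implies not Y))) and X)):
        ((Z iff not (Z implies (V implies not Y))) and X): α-rule — add (Z iff not (Z implies (V implies not Y))), X.
        not ((not Y or Y) iff V): β-rule — branch into (not Y or Y), not V  //  not (not Y or Y), V.
          branch 1.2.1 (add (not Y or Y), not V):
            (Z iff not (Z implies (V implies not Y))): β-rule — branch into Z, not (Z implies (V implies not Y))  //  not Z, not not (Z implies (V implies not Y)).
              branch 1.2.1.1 (add Z, not (Z implies (V implies not Y))):
                not (Z implies (V implies not Y)): α-rule — add Z, not (V implies not Y).
                not (V implies not Y): α-rule — add V, not not Y.
                × closes — contains both V and not V.
              branch 1.2.1.2 (add not Z, not not (Z implies (V implies not Y))):
                (not Y or Y): β-rule — branch into not Y  //  Y.
                  branch 1.2.1.2.1 (add not Y):
                    not not (Z implies (V implies not Y)): β-rule — branch into not Z  //  (V implies not Y).
                      branch 1.2.1.2.1.1 (add not Z):
                        ○ open, literals {V=F, X=T, Y=F, Z=F}.
                      branch 1.2.1.2.1.2 (add (V implies not Y)):
                        (V implies not Y): β-rule — branch into not V  //  not Y.
                          branch 1.2.1.2.1.2.1 (add not V):
                            ○ open, literals {V=F, X=T, Y=F, Z=F}.
                          branch 1.2.1.2.1.2.2 (add not Y):
                            ○ open, literals {V=F, X=T, Y=F, Z=F}.
                  branch 1.2.1.2.2 (add Y):
                    not not (Z implies (V implies not Y)): β-rule — branch into not Z  //  (V implies not Y).
                      branch 1.2.1.2.2.1 (add not Z):
                        ○ open, literals {V=F, X=T, Y=T, Z=F}.
                      branch 1.2.1.2.2.2 (add (V implies not Y)):
                        (V implies not Y): β-rule — branch into not V  //  not Y.
                          branch 1.2.1.2.2.2.1 (add not V):
                            ○ open, literals {V=F, X=T, Y=T, Z=F}.
                          branch 1.2.1.2.2.2.2 (add not Y):
                            × closes — contains both Y and not Y.
          branch 1.2.2 (add not (not Y or Y), V):
            not (not Y or Y): α-rule — add not not Y, not Y.
            × closes — contains both Y and not Y.
  branch 2 (add not ((not W implies (X implies V)) or ((Z iff not (Z implies (V implies not Y))) and X)), ((not Y or Y) iff V)):
    not ((not W implies (X implies V)) or ((Z iff not (Z implies (V implies not Y))) and X)): α-rule — add not (not W implies (X implies V)), not ((Z iff not (Z implies (V implies not Y))) and X).
    not (not W implies (X implies V)): α-rule — add not W, not (X implies V).
    not (X implies V): α-rule — add X, not V.
    ((not Y or Y) iff V): β-rule — branch into (not Y or Y), V  //  not (not Y or Y), not V.
      branch 2.1 (add (not Y or Y), V):
        × closes — contains both V and not V.
      branch 2.2 (add not (not Y or Y), not V):
        not (not Y or Y): α-rule — add not not Y, not Y.
        × closes — contains both Y and not Y.
8 branches closed, 9 open.
An open branch gives a countermodel: V=F, W=T, Y=F (unmentioned atoms arbitrary); under it the original formula is false.

Not valid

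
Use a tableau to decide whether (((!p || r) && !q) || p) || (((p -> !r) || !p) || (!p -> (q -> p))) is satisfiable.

Initial set: {((((!p || r) && !q) || p) || (((p -> !r) || !p) || (!p -> (q -> p))))}.
((((!p || r) && !q) || p) || (((p -> !r) || !p) || (!p -> (q -> p)))): β-rule — branch into (((!p || r) && !q) || p)  //  (((p -> !r) || !p) || (!p -> (q -> p))).
  branch 1 (add (((!p || r) && !q) || p)):
    (((!p || r) && !q) || p): β-rule — branch into ((!p || r) && !q)  //  p.
      branch 1.1 (add ((!p || r) && !q)):
        ((!p || r) && !q): α-rule — add (!p || r), !q.
        (!p || r): β-rule — branch into !p  //  r.
          branch 1.1.1 (add !p):
            ○ open, literals {p=0, q=0}.
          branch 1.1.2 (add r):
            ○ open, literals {q=0, r=1}.
      branch 1.2 (add p):
        ○ open, literals {p=1}.
  branch 2 (add (((p -> !r) || !p) || (!p -> (q -> p)))):
    (((p -> !r) || !p) || (!p -> (q -> p))): β-rule — branch into ((p -> !r) || !p)  //  (!p -> (q -> p)).
      branch 2.1 (add ((p -> !r) || !p)):
        ((p -> !r) || !p): β-rule — branch into (p -> !r)  //  !p.
          branch 2.1.1 (add (p -> !r)):
            (p -> !r): β-rule — branch into !p  //  !r.
              branch 2.1.1.1 (add !p):
                ○ open, literals {p=0}.
              branch 2.1.1.2 (add !r):
                ○ open, literals {r=0}.
          branch 2.1.2 (add !p):
            ○ open, literals {p=0}.
      branch 2.2 (add (!p -> (q -> p))):
        (!p -> (q -> p)): β-rule — branch into !!p  //  (q -> p).
          branch 2.2.1 (add !!p):
            ○ open, literals {p=1}.
          branch 2.2.2 (add (q -> p)):
            (q -> p): β-rule — branch into !q  //  p.
              branch 2.2.2.1 (add !q):
                ○ open, literals {q=0}.
              branch 2.2.2.2 (add p):
                ○ open, literals {p=1}.
0 branches closed, 9 open.
An open branch gives a satisfying assignment: p=0, q=0.

Satisfiable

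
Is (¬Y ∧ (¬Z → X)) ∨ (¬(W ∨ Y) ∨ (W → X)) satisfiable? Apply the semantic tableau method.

Initial set: {T ((¬Y ∧ (¬Z → X)) ∨ (¬(W ∨ Y) ∨ (W → X)))}.
T ((¬Y ∧ (¬Z → X)) ∨ (¬(W ∨ Y) ∨ (W → X))): β-rule — branch into T (¬Y ∧ (¬Z → X))  //  T (¬(W ∨ Y) ∨ (W → X)).
  branch 1 (add T (¬Y ∧ (¬Z → X))):
    T (¬Y ∧ (¬Z → X)): α-rule — add T ¬Y, T (¬Z → X).
    T (¬Z → X): β-rule — branch into F ¬Z  //  T X.
      branch 1.1 (add F ¬Z):
        ○ open, literals {Y=F, Z=T}.
      branch 1.2 (add T X):
        ○ open, literals {X=T, Y=F}.
  branch 2 (add T (¬(W ∨ Y) ∨ (W → X))):
    T (¬(W ∨ Y) ∨ (W → X)): β-rule — branch into T ¬(W ∨ Y)  //  T (W → X).
      branch 2.1 (add T ¬(W ∨ Y)):
        T ¬(W ∨ Y): α-rule — add F W, F Y.
        ○ open, literals {W=F, Y=F}.
      branch 2.2 (add T (W → X)):
        T (W → X): β-rule — branch into F W  //  T X.
          branch 2.2.1 (add F W):
            ○ open, literals {W=F}.
          branch 2.2.2 (add T X):
            ○ open, literals {X=T}.
0 branches closed, 5 open.
An open branch gives a satisfying assignment: Y=F, Z=T.

Satisfiable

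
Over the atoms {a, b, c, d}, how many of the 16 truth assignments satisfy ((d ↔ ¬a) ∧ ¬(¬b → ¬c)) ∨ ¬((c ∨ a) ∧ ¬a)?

Initial set: {(((d ↔ ¬a) ∧ ¬(¬b → ¬c)) ∨ ¬((c ∨ a) ∧ ¬a))}.
(((d ↔ ¬a) ∧ ¬(¬b → ¬c)) ∨ ¬((c ∨ a) ∧ ¬a)): β-rule — branch into ((d ↔ ¬a) ∧ ¬(¬b → ¬c))  //  ¬((c ∨ a) ∧ ¬a).
  branch 1 (add ((d ↔ ¬a) ∧ ¬(¬b → ¬c))):
    ((d ↔ ¬a) ∧ ¬(¬b → ¬c)): α-rule — add (d ↔ ¬a), ¬(¬b → ¬c).
    ¬(¬b → ¬c): α-rule — add ¬b, ¬¬c.
    (d ↔ ¬a): β-rule — branch into d, ¬a  //  ¬d, ¬¬a.
      branch 1.1 (add d, ¬a):
        ○ open, literals {a=false, b=false, c=true, d=true}.
      branch 1.2 (add ¬d, ¬¬a):
        ○ open, literals {a=true, b=false, c=true, d=false}.
  branch 2 (add ¬((c ∨ a) ∧ ¬a)):
    ¬((c ∨ a) ∧ ¬a): β-rule — branch into ¬(c ∨ a)  //  ¬¬a.
      branch 2.1 (add ¬(c ∨ a)):
        ¬(c ∨ a): α-rule — add ¬c, ¬a.
        ○ open, literals {a=false, c=false}.
      branch 2.2 (add ¬¬a):
        ○ open, literals {a=true}.
0 branches closed, 4 open.
Each open branch fixes some atoms; the unmentioned ones are free. Counting distinct full assignments: branch {a=false, b=false, c=true, d=true} (none free) contributes 1 new; branch {a=true, b=false, c=true, d=false} (none free) contributes 1 new; branch {a=false, c=false} (b, d) contributes 4 new; branch {a=true} (b, c, d) contributes 7 new. Total: 13.

13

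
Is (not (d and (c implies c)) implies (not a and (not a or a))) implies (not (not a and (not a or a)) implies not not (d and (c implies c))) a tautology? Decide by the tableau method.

Valid

Assume the negation and expand:
Initial set: {not ((not (d and (c implies c)) implies (not a and (not a or a))) implies (not (not a and (not a or a)) implies not not (d and (c implies c))))}.
not ((not (d and (c implies c)) implies (not a and (not a or a))) implies (not (not a and (not a or a)) implies not not (d and (c implies c)))): α-rule — add (not (d and (c implies c)) implies (not a and (not a or a))), not (not (not a and (not a or a)) implies not not (d and (c implies c))).
not (not (not a and (not a or a)) implies not not (d and (c implies c))): α-rule — add not (not a and (not a or a)), not not not (d and (c implies c)).
not not not (d and (c implies c)): drop double negation, giving not (d and (c implies c)).
(not (d and (c implies c)) implies (not a and (not a or a))): β-rule — branch into not not (d and (c implies c))  //  (not a and (not a or a)).
  branch 1 (add not not (d and (c implies c))):
    not not (d and (c implies c)): α-rule — add d, (c implies c).
    not (not a and (not a or a)): β-rule — branch into not not a  //  not (not a or a).
      branch 1.1 (add not not a):
        not (d and (c implies c)): β-rule — branch into not d  //  not (c implies c).
          branch 1.1.1 (add not d):
            × closes — contains both d and not d.
          branch 1.1.2 (add not (c implies c)):
            not (c implies c): α-rule — add c, not c.
            × closes — contains both c and not c.
      branch 1.2 (add not (not a or a)):
        not (not a or a): α-rule — add not not a, not a.
        × closes — contains both a and not a.
  branch 2 (add (not a and (not a or a))):
    (not a and (not a or a)): α-rule — add not a, (not a or a).
    not (not a and (not a or a)): β-rule — branch into not not a  //  not (not a or a).
      branch 2.1 (add not not a):
        × closes — contains both a and not a.
      branch 2.2 (add not (not a or a)):
        not (not a or a): α-rule — add not not a, not a.
        × closes — contains both a and not a.
All 5 branches close.
Every branch closed, so the negation is unsatisfiable and the formula is valid.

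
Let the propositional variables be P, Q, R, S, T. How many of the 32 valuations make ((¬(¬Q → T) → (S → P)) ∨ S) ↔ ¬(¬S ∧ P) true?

24

Initial set: {(((¬(¬Q → T) → (S → P)) ∨ S) ↔ ¬(¬S ∧ P))}.
(((¬(¬Q → T) → (S → P)) ∨ S) ↔ ¬(¬S ∧ P)): β-rule — branch into ((¬(¬Q → T) → (S → P)) ∨ S), ¬(¬S ∧ P)  //  ¬((¬(¬Q → T) → (S → P)) ∨ S), ¬¬(¬S ∧ P).
  branch 1 (add ((¬(¬Q → T) → (S → P)) ∨ S), ¬(¬S ∧ P)):
    ((¬(¬Q → T) → (S → P)) ∨ S): β-rule — branch into (¬(¬Q → T) → (S → P))  //  S.
      branch 1.1 (add (¬(¬Q → T) → (S → P))):
        ¬(¬S ∧ P): β-rule — branch into ¬¬S  //  ¬P.
          branch 1.1.1 (add ¬¬S):
            (¬(¬Q → T) → (S → P)): β-rule — branch into ¬¬(¬Q → T)  //  (S → P).
              branch 1.1.1.1 (add ¬¬(¬Q → T)):
                ¬¬(¬Q → T): β-rule — branch into ¬¬Q  //  T.
                  branch 1.1.1.1.1 (add ¬¬Q):
                    ○ open, literals {Q=1, S=1}.
                  branch 1.1.1.1.2 (add T):
                    ○ open, literals {S=1, T=1}.
              branch 1.1.1.2 (add (S → P)):
                (S → P): β-rule — branch into ¬S  //  P.
                  branch 1.1.1.2.1 (add ¬S):
                    × closes — contains both S and ¬S.
                  branch 1.1.1.2.2 (add P):
                    ○ open, literals {P=1, S=1}.
          branch 1.1.2 (add ¬P):
            (¬(¬Q → T) → (S → P)): β-rule — branch into ¬¬(¬Q → T)  //  (S → P).
              branch 1.1.2.1 (add ¬¬(¬Q → T)):
                ¬¬(¬Q → T): β-rule — branch into ¬¬Q  //  T.
                  branch 1.1.2.1.1 (add ¬¬Q):
                    ○ open, literals {P=0, Q=1}.
                  branch 1.1.2.1.2 (add T):
                    ○ open, literals {P=0, T=1}.
              branch 1.1.2.2 (add (S → P)):
                (S → P): β-rule — branch into ¬S  //  P.
                  branch 1.1.2.2.1 (add ¬S):
                    ○ open, literals {P=0, S=0}.
                  branch 1.1.2.2.2 (add P):
                    × closes — contains both P and ¬P.
      branch 1.2 (add S):
        ¬(¬S ∧ P): β-rule — branch into ¬¬S  //  ¬P.
          branch 1.2.1 (add ¬¬S):
            ○ open, literals {S=1}.
          branch 1.2.2 (add ¬P):
            ○ open, literals {P=0, S=1}.
  branch 2 (add ¬((¬(¬Q → T) → (S → P)) ∨ S), ¬¬(¬S ∧ P)):
    ¬((¬(¬Q → T) → (S → P)) ∨ S): α-rule — add ¬(¬(¬Q → T) → (S → P)), ¬S.
    ¬¬(¬S ∧ P): α-rule — add ¬S, P.
    ¬(¬(¬Q → T) → (S → P)): α-rule — add ¬(¬Q → T), ¬(S → P).
    ¬(¬Q → T): α-rule — add ¬Q, ¬T.
    ¬(S → P): α-rule — add S, ¬P.
    × closes — contains both S and ¬S.
3 branches closed, 8 open.
Each open branch fixes some atoms; the unmentioned ones are free. Counting distinct full assignments: branch {Q=1, S=1} (P, R, T) contributes 8 new; branch {S=1, T=1} (P, Q, R) contributes 4 new; branch {P=1, S=1} (Q, R, T) contributes 2 new; branch {P=0, Q=1} (R, S, T) contributes 4 new; branch {P=0, T=1} (Q, R, S) contributes 2 new; branch {P=0, S=0} (Q, R, T) contributes 2 new; branch {S=1} (P, Q, R, T) contributes 2 new; branch {P=0, S=1} (Q, R, T) contributes 0 new. Total: 24.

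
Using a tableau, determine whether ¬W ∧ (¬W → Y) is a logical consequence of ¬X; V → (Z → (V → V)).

Initial set: {¬X; (V → (Z → (V → V))); ¬(¬W ∧ (¬W → Y))}.
(V → (Z → (V → V))): β-rule — branch into ¬V  //  (Z → (V → V)).
  branch 1 (add ¬V):
    ¬(¬W ∧ (¬W → Y)): β-rule — branch into ¬¬W  //  ¬(¬W → Y).
      branch 1.1 (add ¬¬W):
        ○ open, literals {V=0, W=1, X=0}.
      branch 1.2 (add ¬(¬W → Y)):
        ¬(¬W → Y): α-rule — add ¬W, ¬Y.
        ○ open, literals {V=0, W=0, X=0, Y=0}.
  branch 2 (add (Z → (V → V))):
    ¬(¬W ∧ (¬W → Y)): β-rule — branch into ¬¬W  //  ¬(¬W → Y).
      branch 2.1 (add ¬¬W):
        (Z → (V → V)): β-rule — branch into ¬Z  //  (V → V).
          branch 2.1.1 (add ¬Z):
            ○ open, literals {W=1, X=0, Z=0}.
          branch 2.1.2 (add (V → V)):
            (V → V): β-rule — branch into ¬V  //  V.
              branch 2.1.2.1 (add ¬V):
                ○ open, literals {V=0, W=1, X=0}.
              branch 2.1.2.2 (add V):
                ○ open, literals {V=1, W=1, X=0}.
      branch 2.2 (add ¬(¬W → Y)):
        ¬(¬W → Y): α-rule — add ¬W, ¬Y.
        (Z → (V → V)): β-rule — branch into ¬Z  //  (V → V).
          branch 2.2.1 (add ¬Z):
            ○ open, literals {W=0, X=0, Y=0, Z=0}.
          branch 2.2.2 (add (V → V)):
            (V → V): β-rule — branch into ¬V  //  V.
              branch 2.2.2.1 (add ¬V):
                ○ open, literals {V=0, W=0, X=0, Y=0}.
              branch 2.2.2.2 (add V):
                ○ open, literals {V=1, W=0, X=0, Y=0}.
0 branches closed, 8 open.
An open branch gives a countermodel: V=0, W=1, X=0 (unmentioned atoms arbitrary); the premises hold there but the conclusion fails.

No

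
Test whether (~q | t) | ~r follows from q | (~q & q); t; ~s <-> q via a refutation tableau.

Initial set: {(q | (~q & q)); t; (~s <-> q); ~((~q | t) | ~r)}.
~((~q | t) | ~r): α-rule — add ~(~q | t), ~~r.
~(~q | t): α-rule — add ~~q, ~t.
× closes — contains both t and ~t.
All 1 branch closes.
Every branch closed, so the premises entail the conclusion.

Yes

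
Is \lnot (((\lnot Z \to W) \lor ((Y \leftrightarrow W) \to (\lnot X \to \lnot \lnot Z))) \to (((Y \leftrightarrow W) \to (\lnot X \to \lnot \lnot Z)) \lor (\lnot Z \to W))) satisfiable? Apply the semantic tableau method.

Unsatisfiable

Initial set: {\lnot (((\lnot Z \to W) \lor ((Y \leftrightarrow W) \to (\lnot X \to \lnot \lnot Z))) \to (((Y \leftrightarrow W) \to (\lnot X \to \lnot \lnot Z)) \lor (\lnot Z \to W)))}.
\lnot (((\lnot Z \to W) \lor ((Y \leftrightarrow W) \to (\lnot X \to \lnot \lnot Z))) \to (((Y \leftrightarrow W) \to (\lnot X \to \lnot \lnot Z)) \lor (\lnot Z \to W))): α-rule — add ((\lnot Z \to W) \lor ((Y \leftrightarrow W) \to (\lnot X \to \lnot \lnot Z))), \lnot (((Y \leftrightarrow W) \to (\lnot X \to \lnot \lnot Z)) \lor (\lnot Z \to W)).
\lnot (((Y \leftrightarrow W) \to (\lnot X \to \lnot \lnot Z)) \lor (\lnot Z \to W)): α-rule — add \lnot ((Y \leftrightarrow W) \to (\lnot X \to \lnot \lnot Z)), \lnot (\lnot Z \to W).
\lnot ((Y \leftrightarrow W) \to (\lnot X \to \lnot \lnot Z)): α-rule — add (Y \leftrightarrow W), \lnot (\lnot X \to \lnot \lnot Z).
\lnot (\lnot Z \to W): α-rule — add \lnot Z, \lnot W.
\lnot (\lnot X \to \lnot \lnot Z): α-rule — add \lnot X, \lnot \lnot \lnot Z.
\lnot \lnot \lnot Z: drop double negation, giving \lnot Z.
((\lnot Z \to W) \lor ((Y \leftrightarrow W) \to (\lnot X \to \lnot \lnot Z))): β-rule — branch into (\lnot Z \to W)  //  ((Y \leftrightarrow W) \to (\lnot X \to \lnot \lnot Z)).
  branch 1 (add (\lnot Z \to W)):
    (Y \leftrightarrow W): β-rule — branch into Y, W  //  \lnot Y, \lnot W.
      branch 1.1 (add Y, W):
        × closes — contains both W and \lnot W.
      branch 1.2 (add \lnot Y, \lnot W):
        (\lnot Z \to W): β-rule — branch into \lnot \lnot Z  //  W.
          branch 1.2.1 (add \lnot \lnot Z):
            × closes — contains both Z and \lnot Z.
          branch 1.2.2 (add W):
            × closes — contains both W and \lnot W.
  branch 2 (add ((Y \leftrightarrow W) \to (\lnot X \to \lnot \lnot Z))):
    (Y \leftrightarrow W): β-rule — branch into Y, W  //  \lnot Y, \lnot W.
      branch 2.1 (add Y, W):
        × closes — contains both W and \lnot W.
      branch 2.2 (add \lnot Y, \lnot W):
        ((Y \leftrightarrow W) \to (\lnot X \to \lnot \lnot Z)): β-rule — branch into \lnot (Y \leftrightarrow W)  //  (\lnot X \to \lnot \lnot Z).
          branch 2.2.1 (add \lnot (Y \leftrightarrow W)):
            \lnot (Y \leftrightarrow W): β-rule — branch into Y, \lnot W  //  \lnot Y, W.
              branch 2.2.1.1 (add Y, \lnot W):
                × closes — contains both Y and \lnot Y.
              branch 2.2.1.2 (add \lnot Y, W):
                × closes — contains both W and \lnot W.
          branch 2.2.2 (add (\lnot X \to \lnot \lnot Z)):
            (\lnot X \to \lnot \lnot Z): β-rule — branch into \lnot \lnot X  //  \lnot \lnot Z.
              branch 2.2.2.1 (add \lnot \lnot X):
                × closes — contains both X and \lnot X.
              branch 2.2.2.2 (add \lnot \lnot Z):
                \lnot \lnot Z: drop double negation, giving Z.
                × closes — contains both Z and \lnot Z.
All 8 branches close.
Every branch closed; the formula is unsatisfiable.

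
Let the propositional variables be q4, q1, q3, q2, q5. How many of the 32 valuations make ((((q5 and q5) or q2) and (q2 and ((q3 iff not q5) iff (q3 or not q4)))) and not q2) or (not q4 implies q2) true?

24

Initial set: {(((((q5 and q5) or q2) and (q2 and ((q3 iff not q5) iff (q3 or not q4)))) and not q2) or (not q4 implies q2))}.
(((((q5 and q5) or q2) and (q2 and ((q3 iff not q5) iff (q3 or not q4)))) and not q2) or (not q4 implies q2)): β-rule — branch into ((((q5 and q5) or q2) and (q2 and ((q3 iff not q5) iff (q3 or not q4)))) and not q2)  //  (not q4 implies q2).
  branch 1 (add ((((q5 and q5) or q2) and (q2 and ((q3 iff not q5) iff (q3 or not q4)))) and not q2)):
    ((((q5 and q5) or q2) and (q2 and ((q3 iff not q5) iff (q3 or not q4)))) and not q2): α-rule — add (((q5 and q5) or q2) and (q2 and ((q3 iff not q5) iff (q3 or not q4)))), not q2.
    (((q5 and q5) or q2) and (q2 and ((q3 iff not q5) iff (q3 or not q4)))): α-rule — add ((q5 and q5) or q2), (q2 and ((q3 iff not q5) iff (q3 or not q4))).
    (q2 and ((q3 iff not q5) iff (q3 or not q4))): α-rule — add q2, ((q3 iff not q5) iff (q3 or not q4)).
    × closes — contains both q2 and not q2.
  branch 2 (add (not q4 implies q2)):
    (not q4 implies q2): β-rule — branch into not not q4  //  q2.
      branch 2.1 (add not not q4):
        ○ open, literals {q4=T}.
      branch 2.2 (add q2):
        ○ open, literals {q2=T}.
1 branch closed, 2 open.
Each open branch fixes some atoms; the unmentioned ones are free. Counting distinct full assignments: branch {q4=T} (q1, q3, q2, q5) contributes 16 new; branch {q2=T} (q4, q1, q3, q5) contributes 8 new. Total: 24.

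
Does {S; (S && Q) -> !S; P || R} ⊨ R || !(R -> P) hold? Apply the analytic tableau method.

No

Initial set: {S; ((S && Q) -> !S); (P || R); !(R || !(R -> P))}.
!(R || !(R -> P)): α-rule — add !R, !!(R -> P).
((S && Q) -> !S): β-rule — branch into !(S && Q)  //  !S.
  branch 1 (add !(S && Q)):
    (P || R): β-rule — branch into P  //  R.
      branch 1.1 (add P):
        !!(R -> P): β-rule — branch into !R  //  P.
          branch 1.1.1 (add !R):
            !(S && Q): β-rule — branch into !S  //  !Q.
              branch 1.1.1.1 (add !S):
                × closes — contains both S and !S.
              branch 1.1.1.2 (add !Q):
                ○ open, literals {P=T, Q=F, R=F, S=T}.
          branch 1.1.2 (add P):
            !(S && Q): β-rule — branch into !S  //  !Q.
              branch 1.1.2.1 (add !S):
                × closes — contains both S and !S.
              branch 1.1.2.2 (add !Q):
                ○ open, literals {P=T, Q=F, R=F, S=T}.
      branch 1.2 (add R):
        × closes — contains both R and !R.
  branch 2 (add !S):
    × closes — contains both S and !S.
4 branches closed, 2 open.
An open branch gives a countermodel: P=T, Q=F, R=F, S=T (unmentioned atoms arbitrary); the premises hold there but the conclusion fails.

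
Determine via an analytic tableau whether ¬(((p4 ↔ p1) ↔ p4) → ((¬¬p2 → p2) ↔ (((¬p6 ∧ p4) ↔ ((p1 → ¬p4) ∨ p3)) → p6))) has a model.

Initial set: {¬(((p4 ↔ p1) ↔ p4) → ((¬¬p2 → p2) ↔ (((¬p6 ∧ p4) ↔ ((p1 → ¬p4) ∨ p3)) → p6)))}.
¬(((p4 ↔ p1) ↔ p4) → ((¬¬p2 → p2) ↔ (((¬p6 ∧ p4) ↔ ((p1 → ¬p4) ∨ p3)) → p6))): α-rule — add ((p4 ↔ p1) ↔ p4), ¬((¬¬p2 → p2) ↔ (((¬p6 ∧ p4) ↔ ((p1 → ¬p4) ∨ p3)) → p6)).
((p4 ↔ p1) ↔ p4): β-rule — branch into (p4 ↔ p1), p4  //  ¬(p4 ↔ p1), ¬p4.
  branch 1 (add (p4 ↔ p1), p4):
    ¬((¬¬p2 → p2) ↔ (((¬p6 ∧ p4) ↔ ((p1 → ¬p4) ∨ p3)) → p6)): β-rule — branch into (¬¬p2 → p2), ¬(((¬p6 ∧ p4) ↔ ((p1 → ¬p4) ∨ p3)) → p6)  //  ¬(¬¬p2 → p2), (((¬p6 ∧ p4) ↔ ((p1 → ¬p4) ∨ p3)) → p6).
      branch 1.1 (add (¬¬p2 → p2), ¬(((¬p6 ∧ p4) ↔ ((p1 → ¬p4) ∨ p3)) → p6)):
        ¬(((¬p6 ∧ p4) ↔ ((p1 → ¬p4) ∨ p3)) → p6): α-rule — add ((¬p6 ∧ p4) ↔ ((p1 → ¬p4) ∨ p3)), ¬p6.
        (p4 ↔ p1): β-rule — branch into p4, p1  //  ¬p4, ¬p1.
          branch 1.1.1 (add p4, p1):
            (¬¬p2 → p2): β-rule — branch into ¬¬¬p2  //  p2.
              branch 1.1.1.1 (add ¬¬¬p2):
                ¬¬¬p2: drop double negation, giving ¬p2.
                ((¬p6 ∧ p4) ↔ ((p1 → ¬p4) ∨ p3)): β-rule — branch into (¬p6 ∧ p4), ((p1 → ¬p4) ∨ p3)  //  ¬(¬p6 ∧ p4), ¬((p1 → ¬p4) ∨ p3).
                  branch 1.1.1.1.1 (add (¬p6 ∧ p4), ((p1 → ¬p4) ∨ p3)):
                    (¬p6 ∧ p4): α-rule — add ¬p6, p4.
                    ((p1 → ¬p4) ∨ p3): β-rule — branch into (p1 → ¬p4)  //  p3.
                      branch 1.1.1.1.1.1 (add (p1 → ¬p4)):
                        (p1 → ¬p4): β-rule — branch into ¬p1  //  ¬p4.
                          branch 1.1.1.1.1.1.1 (add ¬p1):
                            × closes — contains both p1 and ¬p1.
                          branch 1.1.1.1.1.1.2 (add ¬p4):
                            × closes — contains both p4 and ¬p4.
                      branch 1.1.1.1.1.2 (add p3):
                        ○ open, literals {p1=T, p2=F, p3=T, p4=T, p6=F}.
                  branch 1.1.1.1.2 (add ¬(¬p6 ∧ p4), ¬((p1 → ¬p4) ∨ p3)):
                    ¬((p1 → ¬p4) ∨ p3): α-rule — add ¬(p1 → ¬p4), ¬p3.
                    ¬(p1 → ¬p4): α-rule — add p1, ¬¬p4.
                    ¬(¬p6 ∧ p4): β-rule — branch into ¬¬p6  //  ¬p4.
                      branch 1.1.1.1.2.1 (add ¬¬p6):
                        × closes — contains both p6 and ¬p6.
                      branch 1.1.1.1.2.2 (add ¬p4):
                        × closes — contains both p4 and ¬p4.
              branch 1.1.1.2 (add p2):
                ((¬p6 ∧ p4) ↔ ((p1 → ¬p4) ∨ p3)): β-rule — branch into (¬p6 ∧ p4), ((p1 → ¬p4) ∨ p3)  //  ¬(¬p6 ∧ p4), ¬((p1 → ¬p4) ∨ p3).
                  branch 1.1.1.2.1 (add (¬p6 ∧ p4), ((p1 → ¬p4) ∨ p3)):
                    (¬p6 ∧ p4): α-rule — add ¬p6, p4.
                    ((p1 → ¬p4) ∨ p3): β-rule — branch into (p1 → ¬p4)  //  p3.
                      branch 1.1.1.2.1.1 (add (p1 → ¬p4)):
                        (p1 → ¬p4): β-rule — branch into ¬p1  //  ¬p4.
                          branch 1.1.1.2.1.1.1 (add ¬p1):
                            × closes — contains both p1 and ¬p1.
                          branch 1.1.1.2.1.1.2 (add ¬p4):
                            × closes — contains both p4 and ¬p4.
                      branch 1.1.1.2.1.2 (add p3):
                        ○ open, literals {p1=T, p2=T, p3=T, p4=T, p6=F}.
                  branch 1.1.1.2.2 (add ¬(¬p6 ∧ p4), ¬((p1 → ¬p4) ∨ p3)):
                    ¬((p1 → ¬p4) ∨ p3): α-rule — add ¬(p1 → ¬p4), ¬p3.
                    ¬(p1 → ¬p4): α-rule — add p1, ¬¬p4.
                    ¬(¬p6 ∧ p4): β-rule — branch into ¬¬p6  //  ¬p4.
                      branch 1.1.1.2.2.1 (add ¬¬p6):
                        × closes — contains both p6 and ¬p6.
                      branch 1.1.1.2.2.2 (add ¬p4):
                        × closes — contains both p4 and ¬p4.
          branch 1.1.2 (add ¬p4, ¬p1):
            × closes — contains both p4 and ¬p4.
      branch 1.2 (add ¬(¬¬p2 → p2), (((¬p6 ∧ p4) ↔ ((p1 → ¬p4) ∨ p3)) → p6)):
        ¬(¬¬p2 → p2): α-rule — add ¬¬p2, ¬p2.
        ¬¬p2: drop double negation, giving p2.
        × closes — contains both p2 and ¬p2.
  branch 2 (add ¬(p4 ↔ p1), ¬p4):
    ¬((¬¬p2 → p2) ↔ (((¬p6 ∧ p4) ↔ ((p1 → ¬p4) ∨ p3)) → p6)): β-rule — branch into (¬¬p2 → p2), ¬(((¬p6 ∧ p4) ↔ ((p1 → ¬p4) ∨ p3)) → p6)  //  ¬(¬¬p2 → p2), (((¬p6 ∧ p4) ↔ ((p1 → ¬p4) ∨ p3)) → p6).
      branch 2.1 (add (¬¬p2 → p2), ¬(((¬p6 ∧ p4) ↔ ((p1 → ¬p4) ∨ p3)) → p6)):
        ¬(((¬p6 ∧ p4) ↔ ((p1 → ¬p4) ∨ p3)) → p6): α-rule — add ((¬p6 ∧ p4) ↔ ((p1 → ¬p4) ∨ p3)), ¬p6.
        ¬(p4 ↔ p1): β-rule — branch into p4, ¬p1  //  ¬p4, p1.
          branch 2.1.1 (add p4, ¬p1):
            × closes — contains both p4 and ¬p4.
          branch 2.1.2 (add ¬p4, p1):
            (¬¬p2 → p2): β-rule — branch into ¬¬¬p2  //  p2.
              branch 2.1.2.1 (add ¬¬¬p2):
                ¬¬¬p2: drop double negation, giving ¬p2.
                ((¬p6 ∧ p4) ↔ ((p1 → ¬p4) ∨ p3)): β-rule — branch into (¬p6 ∧ p4), ((p1 → ¬p4) ∨ p3)  //  ¬(¬p6 ∧ p4), ¬((p1 → ¬p4) ∨ p3).
                  branch 2.1.2.1.1 (add (¬p6 ∧ p4), ((p1 → ¬p4) ∨ p3)):
                    (¬p6 ∧ p4): α-rule — add ¬p6, p4.
                    × closes — contains both p4 and ¬p4.
                  branch 2.1.2.1.2 (add ¬(¬p6 ∧ p4), ¬((p1 → ¬p4) ∨ p3)):
                    ¬((p1 → ¬p4) ∨ p3): α-rule — add ¬(p1 → ¬p4), ¬p3.
                    ¬(p1 → ¬p4): α-rule — add p1, ¬¬p4.
                    × closes — contains both p4 and ¬p4.
              branch 2.1.2.2 (add p2):
                ((¬p6 ∧ p4) ↔ ((p1 → ¬p4) ∨ p3)): β-rule — branch into (¬p6 ∧ p4), ((p1 → ¬p4) ∨ p3)  //  ¬(¬p6 ∧ p4), ¬((p1 → ¬p4) ∨ p3).
                  branch 2.1.2.2.1 (add (¬p6 ∧ p4), ((p1 → ¬p4) ∨ p3)):
                    (¬p6 ∧ p4): α-rule — add ¬p6, p4.
                    × closes — contains both p4 and ¬p4.
                  branch 2.1.2.2.2 (add ¬(¬p6 ∧ p4), ¬((p1 → ¬p4) ∨ p3)):
                    ¬((p1 → ¬p4) ∨ p3): α-rule — add ¬(p1 → ¬p4), ¬p3.
                    ¬(p1 → ¬p4): α-rule — add p1, ¬¬p4.
                    × closes — contains both p4 and ¬p4.
      branch 2.2 (add ¬(¬¬p2 → p2), (((¬p6 ∧ p4) ↔ ((p1 → ¬p4) ∨ p3)) → p6)):
        ¬(¬¬p2 → p2): α-rule — add ¬¬p2, ¬p2.
        ¬¬p2: drop double negation, giving p2.
        × closes — contains both p2 and ¬p2.
16 branches closed, 2 open.
An open branch gives a satisfying assignment: p1=T, p2=F, p3=T, p4=T, p6=F.

Satisfiable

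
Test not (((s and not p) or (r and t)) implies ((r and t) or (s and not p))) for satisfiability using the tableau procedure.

Initial set: {not (((s and not p) or (r and t)) implies ((r and t) or (s and not p)))}.
not (((s and not p) or (r and t)) implies ((r and t) or (s and not p))): α-rule — add ((s and not p) or (r and t)), not ((r and t) or (s and not p)).
not ((r and t) or (s and not p)): α-rule — add not (r and t), not (s and not p).
((s and not p) or (r and t)): β-rule — branch into (s and not p)  //  (r and t).
  branch 1 (add (s and not p)):
    (s and not p): α-rule — add s, not p.
    not (r and t): β-rule — branch into not r  //  not t.
      branch 1.1 (add not r):
        not (s and not p): β-rule — branch into not s  //  not not p.
          branch 1.1.1 (add not s):
            × closes — contains both s and not s.
          branch 1.1.2 (add not not p):
            × closes — contains both p and not p.
      branch 1.2 (add not t):
        not (s and not p): β-rule — branch into not s  //  not not p.
          branch 1.2.1 (add not s):
            × closes — contains both s and not s.
          branch 1.2.2 (add not not p):
            × closes — contains both p and not p.
  branch 2 (add (r and t)):
    (r and t): α-rule — add r, t.
    not (r and t): β-rule — branch into not r  //  not t.
      branch 2.1 (add not r):
        × closes — contains both r and not r.
      branch 2.2 (add not t):
        × closes — contains both t and not t.
All 6 branches close.
Every branch closed; the formula is unsatisfiable.

Unsatisfiable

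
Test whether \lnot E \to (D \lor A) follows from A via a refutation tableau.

Yes

Initial set: {T A; F (\lnot E \to (D \lor A))}.
F (\lnot E \to (D \lor A)): α-rule — add T \lnot E, F (D \lor A).
F (D \lor A): α-rule — add F D, F A.
× closes — contains both A and \lnot A.
All 1 branch closes.
Every branch closed, so the premises entail the conclusion.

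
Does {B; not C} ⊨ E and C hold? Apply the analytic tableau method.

No

Initial set: {B; not C; not (E and C)}.
not (E and C): β-rule — branch into not E  //  not C.
  branch 1 (add not E):
    ○ open, literals {B=T, C=F, E=F}.
  branch 2 (add not C):
    ○ open, literals {B=T, C=F}.
0 branches closed, 2 open.
An open branch gives a countermodel: B=T, C=F, E=F (unmentioned atoms arbitrary); the premises hold there but the conclusion fails.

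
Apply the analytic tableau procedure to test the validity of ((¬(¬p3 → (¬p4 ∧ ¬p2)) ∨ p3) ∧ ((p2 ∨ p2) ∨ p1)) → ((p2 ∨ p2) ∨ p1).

Valid

Assume the negation and expand:
Initial set: {¬(((¬(¬p3 → (¬p4 ∧ ¬p2)) ∨ p3) ∧ ((p2 ∨ p2) ∨ p1)) → ((p2 ∨ p2) ∨ p1))}.
¬(((¬(¬p3 → (¬p4 ∧ ¬p2)) ∨ p3) ∧ ((p2 ∨ p2) ∨ p1)) → ((p2 ∨ p2) ∨ p1)): α-rule — add ((¬(¬p3 → (¬p4 ∧ ¬p2)) ∨ p3) ∧ ((p2 ∨ p2) ∨ p1)), ¬((p2 ∨ p2) ∨ p1).
((¬(¬p3 → (¬p4 ∧ ¬p2)) ∨ p3) ∧ ((p2 ∨ p2) ∨ p1)): α-rule — add (¬(¬p3 → (¬p4 ∧ ¬p2)) ∨ p3), ((p2 ∨ p2) ∨ p1).
¬((p2 ∨ p2) ∨ p1): α-rule — add ¬(p2 ∨ p2), ¬p1.
¬(p2 ∨ p2): α-rule — add ¬p2, ¬p2.
(¬(¬p3 → (¬p4 ∧ ¬p2)) ∨ p3): β-rule — branch into ¬(¬p3 → (¬p4 ∧ ¬p2))  //  p3.
  branch 1 (add ¬(¬p3 → (¬p4 ∧ ¬p2))):
    ¬(¬p3 → (¬p4 ∧ ¬p2)): α-rule — add ¬p3, ¬(¬p4 ∧ ¬p2).
    ((p2 ∨ p2) ∨ p1): β-rule — branch into (p2 ∨ p2)  //  p1.
      branch 1.1 (add (p2 ∨ p2)):
        ¬(¬p4 ∧ ¬p2): β-rule — branch into ¬¬p4  //  ¬¬p2.
          branch 1.1.1 (add ¬¬p4):
            (p2 ∨ p2): β-rule — branch into p2  //  p2.
              branch 1.1.1.1 (add p2):
                × closes — contains both p2 and ¬p2.
              branch 1.1.1.2 (add p2):
                × closes — contains both p2 and ¬p2.
          branch 1.1.2 (add ¬¬p2):
            × closes — contains both p2 and ¬p2.
      branch 1.2 (add p1):
        × closes — contains both p1 and ¬p1.
  branch 2 (add p3):
    ((p2 ∨ p2) ∨ p1): β-rule — branch into (p2 ∨ p2)  //  p1.
      branch 2.1 (add (p2 ∨ p2)):
        (p2 ∨ p2): β-rule — branch into p2  //  p2.
          branch 2.1.1 (add p2):
            × closes — contains both p2 and ¬p2.
          branch 2.1.2 (add p2):
            × closes — contains both p2 and ¬p2.
      branch 2.2 (add p1):
        × closes — contains both p1 and ¬p1.
All 7 branches close.
Every branch closed, so the negation is unsatisfiable and the formula is valid.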